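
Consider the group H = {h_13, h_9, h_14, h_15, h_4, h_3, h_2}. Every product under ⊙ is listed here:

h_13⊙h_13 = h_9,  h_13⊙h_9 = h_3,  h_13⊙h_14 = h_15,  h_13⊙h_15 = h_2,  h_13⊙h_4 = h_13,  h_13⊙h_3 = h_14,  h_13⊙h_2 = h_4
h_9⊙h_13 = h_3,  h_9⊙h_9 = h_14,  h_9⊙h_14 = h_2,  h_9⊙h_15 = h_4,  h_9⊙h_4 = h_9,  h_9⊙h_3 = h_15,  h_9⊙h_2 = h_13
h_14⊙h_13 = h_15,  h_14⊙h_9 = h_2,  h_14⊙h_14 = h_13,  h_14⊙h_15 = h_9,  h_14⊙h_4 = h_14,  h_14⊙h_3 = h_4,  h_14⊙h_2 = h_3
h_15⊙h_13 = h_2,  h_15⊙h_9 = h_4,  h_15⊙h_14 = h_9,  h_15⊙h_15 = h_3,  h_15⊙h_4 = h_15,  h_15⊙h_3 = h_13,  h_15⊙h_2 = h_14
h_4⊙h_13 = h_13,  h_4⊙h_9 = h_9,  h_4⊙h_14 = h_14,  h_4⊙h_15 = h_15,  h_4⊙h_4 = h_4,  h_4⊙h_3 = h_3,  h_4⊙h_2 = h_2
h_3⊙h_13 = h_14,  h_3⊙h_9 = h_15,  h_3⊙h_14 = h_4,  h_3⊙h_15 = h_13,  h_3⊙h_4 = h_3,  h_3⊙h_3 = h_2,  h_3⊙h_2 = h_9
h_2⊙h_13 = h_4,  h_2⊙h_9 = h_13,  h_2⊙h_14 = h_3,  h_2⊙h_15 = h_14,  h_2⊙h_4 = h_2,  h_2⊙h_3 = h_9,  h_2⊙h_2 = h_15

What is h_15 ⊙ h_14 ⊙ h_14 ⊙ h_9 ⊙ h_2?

h_15 ⊙ h_14 = h_9
h_9 ⊙ h_14 = h_2
h_2 ⊙ h_9 = h_13
h_13 ⊙ h_2 = h_4

h_4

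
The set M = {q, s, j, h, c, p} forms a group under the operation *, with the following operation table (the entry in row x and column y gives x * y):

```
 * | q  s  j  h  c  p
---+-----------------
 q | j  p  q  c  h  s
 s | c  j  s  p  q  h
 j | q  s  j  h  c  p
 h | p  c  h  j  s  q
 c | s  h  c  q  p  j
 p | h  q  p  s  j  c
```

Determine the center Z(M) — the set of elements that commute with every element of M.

{j}

An element z is central iff its row equals its column in the table.
For c: c * q = s ≠ h = q * c, so c ∉ Z.
Checking each element this way leaves Z(M) = {j}.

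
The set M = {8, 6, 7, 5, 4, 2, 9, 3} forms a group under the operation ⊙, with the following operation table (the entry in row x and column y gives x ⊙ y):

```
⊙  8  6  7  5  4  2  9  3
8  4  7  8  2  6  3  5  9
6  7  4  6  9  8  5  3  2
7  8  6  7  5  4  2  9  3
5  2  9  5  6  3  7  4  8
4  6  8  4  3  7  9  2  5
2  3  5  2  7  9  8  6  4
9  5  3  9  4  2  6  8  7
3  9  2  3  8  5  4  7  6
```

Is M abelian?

Yes

Check whether the table is symmetric across its main diagonal.
Every entry (row x, col y) equals the entry (row y, col x), so M is abelian.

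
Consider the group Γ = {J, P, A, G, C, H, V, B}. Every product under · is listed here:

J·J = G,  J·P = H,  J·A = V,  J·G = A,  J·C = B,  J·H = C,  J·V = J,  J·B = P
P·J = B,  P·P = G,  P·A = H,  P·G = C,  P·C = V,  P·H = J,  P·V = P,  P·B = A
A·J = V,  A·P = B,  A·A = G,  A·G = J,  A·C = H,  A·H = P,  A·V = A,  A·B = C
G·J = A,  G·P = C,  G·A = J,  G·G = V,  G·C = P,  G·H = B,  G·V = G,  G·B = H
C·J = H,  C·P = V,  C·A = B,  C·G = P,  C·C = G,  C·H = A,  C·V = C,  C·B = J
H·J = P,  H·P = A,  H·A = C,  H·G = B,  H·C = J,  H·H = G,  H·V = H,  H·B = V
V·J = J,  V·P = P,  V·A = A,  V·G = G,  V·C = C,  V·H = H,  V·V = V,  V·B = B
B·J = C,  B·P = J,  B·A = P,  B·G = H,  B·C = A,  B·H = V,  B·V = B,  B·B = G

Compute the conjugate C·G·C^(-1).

G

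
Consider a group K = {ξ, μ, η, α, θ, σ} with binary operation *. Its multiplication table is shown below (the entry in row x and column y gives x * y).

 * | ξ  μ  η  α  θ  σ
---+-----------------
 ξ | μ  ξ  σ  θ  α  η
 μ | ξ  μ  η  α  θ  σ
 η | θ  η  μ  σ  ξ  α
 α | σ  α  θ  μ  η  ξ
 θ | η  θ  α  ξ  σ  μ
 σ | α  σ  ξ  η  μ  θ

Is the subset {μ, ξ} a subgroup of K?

{μ, ξ} contains the identity μ.
Checking products: every product of two elements of {μ, ξ} (read from the table) lies in {μ, ξ}, so the set is closed.
In a finite group, a nonempty closed subset is a subgroup. So {μ, ξ} ≤ K.
(Structurally, K here is isomorphic to the symmetric group S_3.)

Yes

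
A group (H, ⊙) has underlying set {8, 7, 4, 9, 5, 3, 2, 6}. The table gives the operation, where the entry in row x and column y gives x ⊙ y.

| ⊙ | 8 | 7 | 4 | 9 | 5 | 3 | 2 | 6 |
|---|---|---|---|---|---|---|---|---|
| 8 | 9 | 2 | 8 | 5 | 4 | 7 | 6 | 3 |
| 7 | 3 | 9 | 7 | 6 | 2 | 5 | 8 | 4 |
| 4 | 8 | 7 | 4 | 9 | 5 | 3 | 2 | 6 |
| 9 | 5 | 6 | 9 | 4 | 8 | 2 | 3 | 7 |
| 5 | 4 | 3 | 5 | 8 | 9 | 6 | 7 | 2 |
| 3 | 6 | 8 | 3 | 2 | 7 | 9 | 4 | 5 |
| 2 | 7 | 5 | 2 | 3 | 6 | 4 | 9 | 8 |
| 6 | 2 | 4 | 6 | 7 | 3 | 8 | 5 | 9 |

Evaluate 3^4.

4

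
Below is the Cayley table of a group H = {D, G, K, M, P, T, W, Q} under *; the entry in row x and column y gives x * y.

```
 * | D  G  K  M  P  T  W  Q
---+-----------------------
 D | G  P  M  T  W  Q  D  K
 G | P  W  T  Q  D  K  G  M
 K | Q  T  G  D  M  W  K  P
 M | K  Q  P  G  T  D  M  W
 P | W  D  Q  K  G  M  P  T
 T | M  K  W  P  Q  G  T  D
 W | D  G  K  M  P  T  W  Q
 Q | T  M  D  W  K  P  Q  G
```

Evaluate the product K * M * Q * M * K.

M

K * M = D
D * Q = K
K * M = D
D * K = M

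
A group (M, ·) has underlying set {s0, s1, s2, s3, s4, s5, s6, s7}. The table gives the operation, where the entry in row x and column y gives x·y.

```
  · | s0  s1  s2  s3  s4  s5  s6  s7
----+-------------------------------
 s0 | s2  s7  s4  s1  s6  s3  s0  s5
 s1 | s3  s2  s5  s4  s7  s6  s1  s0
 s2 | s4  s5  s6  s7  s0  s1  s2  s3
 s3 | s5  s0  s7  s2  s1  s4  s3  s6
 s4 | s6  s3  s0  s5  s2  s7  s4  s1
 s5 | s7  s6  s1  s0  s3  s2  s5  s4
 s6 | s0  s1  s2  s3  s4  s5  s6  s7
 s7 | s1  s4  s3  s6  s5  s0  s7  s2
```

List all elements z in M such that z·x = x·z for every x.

{s2, s6}

An element z is central iff its row equals its column in the table.
For s7: s7·s0 = s1 ≠ s5 = s0·s7, so s7 ∉ Z.
Checking each element this way leaves Z(M) = {s2, s6}.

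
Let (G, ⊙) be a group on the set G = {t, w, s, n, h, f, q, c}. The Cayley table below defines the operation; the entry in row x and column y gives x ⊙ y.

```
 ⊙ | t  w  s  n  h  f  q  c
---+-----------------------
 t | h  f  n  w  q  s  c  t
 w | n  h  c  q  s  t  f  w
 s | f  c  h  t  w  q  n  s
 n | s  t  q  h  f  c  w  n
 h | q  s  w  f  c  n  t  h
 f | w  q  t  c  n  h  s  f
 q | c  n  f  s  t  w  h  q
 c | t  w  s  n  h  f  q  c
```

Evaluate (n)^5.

n^1 = n
n^2 = n ⊙ n = h
n^3 = h ⊙ n = f
n^4 = f ⊙ n = c
n^5 = c ⊙ n = n
(Structurally, G here is isomorphic to the quaternion group Q_8.)

n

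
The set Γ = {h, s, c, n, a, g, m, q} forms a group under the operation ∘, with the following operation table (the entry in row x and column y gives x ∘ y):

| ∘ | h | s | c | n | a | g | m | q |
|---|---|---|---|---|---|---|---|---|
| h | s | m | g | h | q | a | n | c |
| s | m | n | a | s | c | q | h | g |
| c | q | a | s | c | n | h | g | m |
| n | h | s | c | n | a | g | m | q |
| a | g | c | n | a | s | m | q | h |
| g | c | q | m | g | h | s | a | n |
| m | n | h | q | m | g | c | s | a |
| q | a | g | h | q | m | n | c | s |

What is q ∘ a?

Read row q, column a: q ∘ a = m.

m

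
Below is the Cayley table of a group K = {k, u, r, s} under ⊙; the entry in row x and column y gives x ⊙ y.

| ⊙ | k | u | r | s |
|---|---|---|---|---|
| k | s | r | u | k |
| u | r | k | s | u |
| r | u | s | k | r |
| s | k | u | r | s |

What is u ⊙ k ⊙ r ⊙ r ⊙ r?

s

u ⊙ k = r
r ⊙ r = k
k ⊙ r = u
u ⊙ r = s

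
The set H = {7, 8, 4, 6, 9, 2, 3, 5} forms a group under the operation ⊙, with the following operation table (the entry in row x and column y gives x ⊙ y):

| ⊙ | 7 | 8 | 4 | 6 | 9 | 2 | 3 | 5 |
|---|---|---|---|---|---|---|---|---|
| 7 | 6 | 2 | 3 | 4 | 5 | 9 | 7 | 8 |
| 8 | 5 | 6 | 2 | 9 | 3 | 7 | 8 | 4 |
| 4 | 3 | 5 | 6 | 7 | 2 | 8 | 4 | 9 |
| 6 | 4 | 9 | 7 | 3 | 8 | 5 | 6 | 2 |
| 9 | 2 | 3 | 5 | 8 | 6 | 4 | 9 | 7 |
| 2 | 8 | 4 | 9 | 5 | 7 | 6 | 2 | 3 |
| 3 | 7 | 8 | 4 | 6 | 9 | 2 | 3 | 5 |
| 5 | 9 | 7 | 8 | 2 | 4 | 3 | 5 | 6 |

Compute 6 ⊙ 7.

Read row 6, column 7: 6 ⊙ 7 = 4.
(Structurally, H here is isomorphic to the quaternion group Q_8.)

4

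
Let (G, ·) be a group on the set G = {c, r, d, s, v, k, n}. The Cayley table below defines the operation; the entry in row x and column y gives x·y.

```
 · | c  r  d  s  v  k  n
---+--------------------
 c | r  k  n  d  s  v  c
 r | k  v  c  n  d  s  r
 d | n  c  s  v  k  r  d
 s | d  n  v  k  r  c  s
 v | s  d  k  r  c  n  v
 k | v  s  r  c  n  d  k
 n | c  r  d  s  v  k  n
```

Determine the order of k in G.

7

The identity element is n (its row matches the header).
k^1 = k
k^2 = k·k = d
k^3 = d·k = r
k^4 = r·k = s
k^5 = s·k = c
k^6 = c·k = v
k^7 = v·k = n
The first power of k equal to the identity is k^7, so ord(k) = 7.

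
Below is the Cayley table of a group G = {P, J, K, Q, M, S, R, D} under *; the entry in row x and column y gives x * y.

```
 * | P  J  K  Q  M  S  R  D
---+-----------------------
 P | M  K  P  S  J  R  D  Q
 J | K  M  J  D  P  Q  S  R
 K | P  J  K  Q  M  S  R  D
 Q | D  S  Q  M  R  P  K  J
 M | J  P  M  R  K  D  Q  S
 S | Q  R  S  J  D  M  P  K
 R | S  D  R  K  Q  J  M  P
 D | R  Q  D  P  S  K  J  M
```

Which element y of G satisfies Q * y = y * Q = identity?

First locate the identity: row K matches the header, so K is the identity.
Scan row Q for K: Q * R = K. Hence Q^(-1) = R.

R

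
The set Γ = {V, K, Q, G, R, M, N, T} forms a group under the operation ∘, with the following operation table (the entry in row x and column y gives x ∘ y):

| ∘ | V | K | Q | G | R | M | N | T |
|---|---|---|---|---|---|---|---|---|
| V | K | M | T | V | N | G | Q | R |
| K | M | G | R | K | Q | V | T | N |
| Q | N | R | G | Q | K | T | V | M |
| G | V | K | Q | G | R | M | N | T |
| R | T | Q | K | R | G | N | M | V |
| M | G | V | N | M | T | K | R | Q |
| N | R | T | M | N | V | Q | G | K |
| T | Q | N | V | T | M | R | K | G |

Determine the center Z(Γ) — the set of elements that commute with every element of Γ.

{G, K}

An element z is central iff its row equals its column in the table.
For N: N ∘ M = Q ≠ R = M ∘ N, so N ∉ Z.
Checking each element this way leaves Z(Γ) = {G, K}.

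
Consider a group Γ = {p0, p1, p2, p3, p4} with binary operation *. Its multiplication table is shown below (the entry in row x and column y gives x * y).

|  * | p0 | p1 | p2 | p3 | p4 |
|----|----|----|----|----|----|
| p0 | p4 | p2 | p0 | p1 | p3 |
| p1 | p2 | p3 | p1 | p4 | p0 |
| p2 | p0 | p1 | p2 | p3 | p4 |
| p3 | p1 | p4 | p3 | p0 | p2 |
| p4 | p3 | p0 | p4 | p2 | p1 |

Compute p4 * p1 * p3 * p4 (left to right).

p0

p4 * p1 = p0
p0 * p3 = p1
p1 * p4 = p0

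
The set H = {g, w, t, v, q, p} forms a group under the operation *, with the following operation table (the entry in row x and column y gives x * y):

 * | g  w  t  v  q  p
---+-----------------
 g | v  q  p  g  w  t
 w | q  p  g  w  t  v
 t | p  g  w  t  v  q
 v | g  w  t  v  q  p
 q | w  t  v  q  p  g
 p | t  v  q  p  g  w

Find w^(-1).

First locate the identity: row v matches the header, so v is the identity.
Scan row w for v: w * p = v. Hence w^(-1) = p.
(Structurally, H here is isomorphic to the cyclic group Z_6.)

p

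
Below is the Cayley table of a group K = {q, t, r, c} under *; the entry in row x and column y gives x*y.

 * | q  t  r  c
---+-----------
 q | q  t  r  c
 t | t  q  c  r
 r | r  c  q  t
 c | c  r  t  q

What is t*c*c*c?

r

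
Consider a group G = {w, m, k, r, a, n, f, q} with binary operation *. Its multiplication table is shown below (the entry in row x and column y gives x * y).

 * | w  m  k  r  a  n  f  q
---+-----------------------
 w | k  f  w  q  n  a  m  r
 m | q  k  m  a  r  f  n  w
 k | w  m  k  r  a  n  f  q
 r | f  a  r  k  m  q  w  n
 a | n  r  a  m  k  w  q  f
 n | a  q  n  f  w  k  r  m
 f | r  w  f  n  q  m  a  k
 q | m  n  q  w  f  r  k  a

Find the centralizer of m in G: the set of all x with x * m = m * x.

{a, k, m, r}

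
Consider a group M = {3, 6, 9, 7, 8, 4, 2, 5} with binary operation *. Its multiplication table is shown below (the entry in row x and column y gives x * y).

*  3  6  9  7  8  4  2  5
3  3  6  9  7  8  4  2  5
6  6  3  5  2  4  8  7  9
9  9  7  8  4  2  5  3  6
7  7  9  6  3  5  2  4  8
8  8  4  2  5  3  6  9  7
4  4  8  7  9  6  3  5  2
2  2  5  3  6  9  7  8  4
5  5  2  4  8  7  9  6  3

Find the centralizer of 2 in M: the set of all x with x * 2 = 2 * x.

Compare row 2 with column 2 entry by entry.
8 * 2 = 9 = 2 * 8, so 8 commutes with 2.
6 * 2 = 7 but 2 * 6 = 5, so 6 does not.
Collecting the elements that commute with 2: C(2) = {2, 3, 8, 9}.
(Structurally, M here is isomorphic to the dihedral group D_4.)

{2, 3, 8, 9}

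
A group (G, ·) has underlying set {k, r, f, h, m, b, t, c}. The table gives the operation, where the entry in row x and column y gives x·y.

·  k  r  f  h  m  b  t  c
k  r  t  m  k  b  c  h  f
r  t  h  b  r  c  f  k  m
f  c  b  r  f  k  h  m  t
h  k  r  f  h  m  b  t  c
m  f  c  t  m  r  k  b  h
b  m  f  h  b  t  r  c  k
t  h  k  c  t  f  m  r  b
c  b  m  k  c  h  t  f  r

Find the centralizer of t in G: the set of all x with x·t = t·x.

Compare row t with column t entry by entry.
k·t = h = t·k, so k commutes with t.
m·t = b but t·m = f, so m does not.
Collecting the elements that commute with t: C(t) = {h, k, r, t}.

{h, k, r, t}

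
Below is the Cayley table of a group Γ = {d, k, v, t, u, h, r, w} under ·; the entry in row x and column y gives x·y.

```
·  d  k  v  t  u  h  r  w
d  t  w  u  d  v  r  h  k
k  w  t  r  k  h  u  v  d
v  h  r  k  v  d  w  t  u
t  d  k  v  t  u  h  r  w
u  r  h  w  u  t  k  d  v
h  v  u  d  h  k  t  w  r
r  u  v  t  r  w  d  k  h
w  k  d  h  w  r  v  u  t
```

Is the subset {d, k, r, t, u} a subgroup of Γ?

No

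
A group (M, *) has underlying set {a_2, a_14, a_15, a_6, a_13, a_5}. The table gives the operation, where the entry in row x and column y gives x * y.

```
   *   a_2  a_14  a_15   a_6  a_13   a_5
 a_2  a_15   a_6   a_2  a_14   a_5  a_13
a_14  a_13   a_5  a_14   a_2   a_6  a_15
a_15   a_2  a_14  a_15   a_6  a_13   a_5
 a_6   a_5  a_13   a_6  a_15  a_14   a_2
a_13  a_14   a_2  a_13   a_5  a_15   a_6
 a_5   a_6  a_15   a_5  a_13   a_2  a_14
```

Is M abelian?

a_14 * a_6 = a_2 but a_6 * a_14 = a_13.
Since a_14 and a_6 do not commute, M is not abelian.

No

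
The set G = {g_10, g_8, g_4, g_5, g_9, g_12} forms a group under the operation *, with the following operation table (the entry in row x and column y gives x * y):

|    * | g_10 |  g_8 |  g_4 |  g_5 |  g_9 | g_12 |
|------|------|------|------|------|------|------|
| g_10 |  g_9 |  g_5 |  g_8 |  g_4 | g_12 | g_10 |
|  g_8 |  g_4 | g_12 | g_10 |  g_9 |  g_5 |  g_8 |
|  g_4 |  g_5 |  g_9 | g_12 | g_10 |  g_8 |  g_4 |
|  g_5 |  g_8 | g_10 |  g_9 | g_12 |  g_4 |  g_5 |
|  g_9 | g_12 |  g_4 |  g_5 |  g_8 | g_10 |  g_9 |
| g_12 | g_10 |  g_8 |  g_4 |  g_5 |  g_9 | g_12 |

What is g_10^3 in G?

g_12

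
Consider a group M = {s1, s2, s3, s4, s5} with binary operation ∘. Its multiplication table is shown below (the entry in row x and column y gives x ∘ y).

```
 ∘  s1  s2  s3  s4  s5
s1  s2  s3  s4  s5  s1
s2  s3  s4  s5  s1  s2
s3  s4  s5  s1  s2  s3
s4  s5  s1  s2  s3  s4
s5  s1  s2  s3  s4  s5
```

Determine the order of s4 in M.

The identity element is s5 (its row matches the header).
s4^1 = s4
s4^2 = s4 ∘ s4 = s3
s4^3 = s3 ∘ s4 = s2
s4^4 = s2 ∘ s4 = s1
s4^5 = s1 ∘ s4 = s5
The first power of s4 equal to the identity is s4^5, so ord(s4) = 5.

5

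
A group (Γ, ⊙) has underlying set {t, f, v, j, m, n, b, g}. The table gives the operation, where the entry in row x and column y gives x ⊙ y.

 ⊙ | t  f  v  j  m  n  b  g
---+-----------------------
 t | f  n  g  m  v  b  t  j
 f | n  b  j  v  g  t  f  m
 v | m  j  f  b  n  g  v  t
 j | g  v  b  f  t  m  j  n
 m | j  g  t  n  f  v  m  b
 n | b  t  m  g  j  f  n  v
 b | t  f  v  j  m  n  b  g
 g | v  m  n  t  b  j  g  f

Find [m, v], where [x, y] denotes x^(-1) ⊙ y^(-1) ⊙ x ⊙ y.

Identity is b; from the table m^(-1) = g and v^(-1) = j.
g ⊙ j = t
t ⊙ m = v
v ⊙ v = f

f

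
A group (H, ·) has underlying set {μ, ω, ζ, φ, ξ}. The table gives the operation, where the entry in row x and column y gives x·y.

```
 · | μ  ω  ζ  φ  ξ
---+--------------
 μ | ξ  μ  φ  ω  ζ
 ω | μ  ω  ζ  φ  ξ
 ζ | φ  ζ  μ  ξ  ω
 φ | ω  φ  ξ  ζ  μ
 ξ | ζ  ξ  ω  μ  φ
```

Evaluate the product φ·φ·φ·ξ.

φ

φ·φ = ζ
ζ·φ = ξ
ξ·ξ = φ
(Structurally, H here is isomorphic to the cyclic group Z_5.)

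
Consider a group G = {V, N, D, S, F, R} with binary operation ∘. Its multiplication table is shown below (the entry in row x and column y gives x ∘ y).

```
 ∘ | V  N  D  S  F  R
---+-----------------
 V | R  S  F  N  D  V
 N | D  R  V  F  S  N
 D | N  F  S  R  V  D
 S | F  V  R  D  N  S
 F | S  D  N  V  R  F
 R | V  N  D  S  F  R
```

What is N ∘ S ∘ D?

N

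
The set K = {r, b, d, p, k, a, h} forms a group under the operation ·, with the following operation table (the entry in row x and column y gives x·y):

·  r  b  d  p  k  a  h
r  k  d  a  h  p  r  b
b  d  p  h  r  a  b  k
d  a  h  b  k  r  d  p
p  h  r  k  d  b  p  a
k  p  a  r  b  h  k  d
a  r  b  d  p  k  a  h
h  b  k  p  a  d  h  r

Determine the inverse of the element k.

First locate the identity: row a matches the header, so a is the identity.
Scan row k for a: k·b = a. Hence k^(-1) = b.
(Structurally, K here is isomorphic to the cyclic group Z_7.)

b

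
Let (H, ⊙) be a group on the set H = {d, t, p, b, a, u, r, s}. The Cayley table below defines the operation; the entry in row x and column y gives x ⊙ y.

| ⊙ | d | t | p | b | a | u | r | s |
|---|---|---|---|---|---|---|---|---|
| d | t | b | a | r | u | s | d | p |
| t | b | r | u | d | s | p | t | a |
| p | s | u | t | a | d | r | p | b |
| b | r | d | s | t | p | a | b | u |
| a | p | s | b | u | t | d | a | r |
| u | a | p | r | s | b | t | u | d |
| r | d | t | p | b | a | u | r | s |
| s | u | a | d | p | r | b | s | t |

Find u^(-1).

p

First locate the identity: row r matches the header, so r is the identity.
Scan row u for r: u ⊙ p = r. Hence u^(-1) = p.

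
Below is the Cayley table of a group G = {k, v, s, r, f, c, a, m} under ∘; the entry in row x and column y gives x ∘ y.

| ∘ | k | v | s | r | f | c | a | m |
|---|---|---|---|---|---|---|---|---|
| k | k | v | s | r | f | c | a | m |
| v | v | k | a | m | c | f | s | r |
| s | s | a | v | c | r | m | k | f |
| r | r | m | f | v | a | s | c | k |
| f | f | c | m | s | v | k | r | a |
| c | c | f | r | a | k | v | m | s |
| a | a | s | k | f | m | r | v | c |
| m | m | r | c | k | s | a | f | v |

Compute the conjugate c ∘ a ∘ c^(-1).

The identity is k. In row c, the entry k sits in column f, so c^(-1) = f.
c ∘ a = m
m ∘ f = s

s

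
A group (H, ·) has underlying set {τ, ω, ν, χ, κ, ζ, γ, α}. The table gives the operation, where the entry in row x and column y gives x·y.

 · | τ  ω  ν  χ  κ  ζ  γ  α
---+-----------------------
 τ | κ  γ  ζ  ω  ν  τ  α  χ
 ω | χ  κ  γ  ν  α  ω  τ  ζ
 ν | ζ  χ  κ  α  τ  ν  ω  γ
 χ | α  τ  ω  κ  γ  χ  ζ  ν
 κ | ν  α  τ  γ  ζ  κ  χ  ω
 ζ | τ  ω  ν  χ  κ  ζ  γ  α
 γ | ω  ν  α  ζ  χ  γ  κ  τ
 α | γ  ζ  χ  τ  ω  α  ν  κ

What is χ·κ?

Read row χ, column κ: χ·κ = γ.

γ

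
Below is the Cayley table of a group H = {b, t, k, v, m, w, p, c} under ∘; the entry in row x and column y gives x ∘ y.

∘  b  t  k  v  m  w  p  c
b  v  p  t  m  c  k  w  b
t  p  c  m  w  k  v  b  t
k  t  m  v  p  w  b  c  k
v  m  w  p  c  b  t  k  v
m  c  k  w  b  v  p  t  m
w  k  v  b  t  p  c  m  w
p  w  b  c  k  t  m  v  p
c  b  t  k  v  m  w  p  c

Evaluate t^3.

t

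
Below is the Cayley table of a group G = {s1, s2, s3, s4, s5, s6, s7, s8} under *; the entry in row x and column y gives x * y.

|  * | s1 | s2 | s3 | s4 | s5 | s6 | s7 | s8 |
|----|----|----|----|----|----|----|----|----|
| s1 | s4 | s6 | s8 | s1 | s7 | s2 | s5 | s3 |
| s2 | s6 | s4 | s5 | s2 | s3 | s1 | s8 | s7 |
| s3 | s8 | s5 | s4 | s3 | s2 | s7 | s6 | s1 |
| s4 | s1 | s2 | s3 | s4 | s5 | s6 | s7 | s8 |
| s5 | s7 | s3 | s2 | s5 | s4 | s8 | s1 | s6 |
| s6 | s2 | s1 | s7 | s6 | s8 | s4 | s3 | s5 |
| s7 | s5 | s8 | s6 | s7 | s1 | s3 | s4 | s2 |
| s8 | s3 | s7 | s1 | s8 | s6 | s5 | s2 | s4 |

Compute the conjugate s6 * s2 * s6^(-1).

The identity is s4. In row s6, the entry s4 sits in column s6, so s6^(-1) = s6.
s6 * s2 = s1
s1 * s6 = s2

s2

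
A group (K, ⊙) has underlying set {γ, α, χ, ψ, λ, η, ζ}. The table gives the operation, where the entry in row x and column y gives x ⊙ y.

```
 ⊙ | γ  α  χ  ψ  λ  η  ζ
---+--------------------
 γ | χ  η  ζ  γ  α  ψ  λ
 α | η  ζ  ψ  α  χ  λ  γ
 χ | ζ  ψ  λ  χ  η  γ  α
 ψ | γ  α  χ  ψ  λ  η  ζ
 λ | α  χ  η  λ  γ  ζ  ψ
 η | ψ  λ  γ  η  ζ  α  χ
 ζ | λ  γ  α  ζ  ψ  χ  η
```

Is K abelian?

Yes

Check whether the table is symmetric across its main diagonal.
Every entry (row x, col y) equals the entry (row y, col x), so K is abelian.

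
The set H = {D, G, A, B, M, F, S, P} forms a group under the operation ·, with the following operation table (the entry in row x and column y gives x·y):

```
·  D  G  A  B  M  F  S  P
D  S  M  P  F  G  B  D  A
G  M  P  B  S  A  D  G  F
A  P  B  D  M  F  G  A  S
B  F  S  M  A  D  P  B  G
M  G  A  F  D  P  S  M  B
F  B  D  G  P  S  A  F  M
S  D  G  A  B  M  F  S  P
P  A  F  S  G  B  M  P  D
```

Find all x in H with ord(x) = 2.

{D}

Identity is S. Compute the order of each non-identity element by repeated multiplication:
  D: D → S  (order 2)
  G: G → P → F → D → M → A → B → S  (order 8)
  A: A → D → P → S  (order 4)
  B: B → A → M → D → F → P → G → S  (order 8)
  M: M → P → B → D → G → A → F → S  (order 8)
  F: F → A → G → D → B → P → M → S  (order 8)
  P: P → D → A → S  (order 4)
Elements of order 2: {D}.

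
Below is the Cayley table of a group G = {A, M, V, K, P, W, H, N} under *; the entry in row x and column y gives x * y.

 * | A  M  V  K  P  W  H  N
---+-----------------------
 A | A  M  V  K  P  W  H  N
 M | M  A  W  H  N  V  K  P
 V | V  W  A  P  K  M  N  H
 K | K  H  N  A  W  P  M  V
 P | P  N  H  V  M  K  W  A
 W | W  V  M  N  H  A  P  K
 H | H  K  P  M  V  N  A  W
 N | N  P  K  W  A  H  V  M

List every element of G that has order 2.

{H, K, M, V, W}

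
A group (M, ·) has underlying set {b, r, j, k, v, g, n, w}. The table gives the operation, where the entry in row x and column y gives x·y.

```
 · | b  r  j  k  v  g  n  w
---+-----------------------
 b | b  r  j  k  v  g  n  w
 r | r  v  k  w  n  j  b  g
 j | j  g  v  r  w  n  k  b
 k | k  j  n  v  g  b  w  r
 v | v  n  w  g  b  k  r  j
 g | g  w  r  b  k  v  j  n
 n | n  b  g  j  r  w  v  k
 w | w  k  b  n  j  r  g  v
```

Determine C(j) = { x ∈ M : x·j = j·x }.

{b, j, v, w}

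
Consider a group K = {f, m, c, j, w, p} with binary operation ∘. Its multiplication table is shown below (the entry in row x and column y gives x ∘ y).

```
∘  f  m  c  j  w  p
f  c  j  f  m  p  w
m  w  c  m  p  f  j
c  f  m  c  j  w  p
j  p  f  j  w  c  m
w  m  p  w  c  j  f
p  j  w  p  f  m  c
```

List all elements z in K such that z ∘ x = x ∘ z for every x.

An element z is central iff its row equals its column in the table.
For m: m ∘ w = f ≠ p = w ∘ m, so m ∉ Z.
Checking each element this way leaves Z(K) = {c}.

{c}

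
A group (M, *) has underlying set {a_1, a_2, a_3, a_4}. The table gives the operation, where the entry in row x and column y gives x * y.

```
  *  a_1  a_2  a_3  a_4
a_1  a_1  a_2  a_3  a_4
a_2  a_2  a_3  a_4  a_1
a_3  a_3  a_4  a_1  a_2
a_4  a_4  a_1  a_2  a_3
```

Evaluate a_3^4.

a_3^1 = a_3
a_3^2 = a_3 * a_3 = a_1
a_3^3 = a_1 * a_3 = a_3
a_3^4 = a_3 * a_3 = a_1
(Structurally, M here is isomorphic to the cyclic group Z_4.)

a_1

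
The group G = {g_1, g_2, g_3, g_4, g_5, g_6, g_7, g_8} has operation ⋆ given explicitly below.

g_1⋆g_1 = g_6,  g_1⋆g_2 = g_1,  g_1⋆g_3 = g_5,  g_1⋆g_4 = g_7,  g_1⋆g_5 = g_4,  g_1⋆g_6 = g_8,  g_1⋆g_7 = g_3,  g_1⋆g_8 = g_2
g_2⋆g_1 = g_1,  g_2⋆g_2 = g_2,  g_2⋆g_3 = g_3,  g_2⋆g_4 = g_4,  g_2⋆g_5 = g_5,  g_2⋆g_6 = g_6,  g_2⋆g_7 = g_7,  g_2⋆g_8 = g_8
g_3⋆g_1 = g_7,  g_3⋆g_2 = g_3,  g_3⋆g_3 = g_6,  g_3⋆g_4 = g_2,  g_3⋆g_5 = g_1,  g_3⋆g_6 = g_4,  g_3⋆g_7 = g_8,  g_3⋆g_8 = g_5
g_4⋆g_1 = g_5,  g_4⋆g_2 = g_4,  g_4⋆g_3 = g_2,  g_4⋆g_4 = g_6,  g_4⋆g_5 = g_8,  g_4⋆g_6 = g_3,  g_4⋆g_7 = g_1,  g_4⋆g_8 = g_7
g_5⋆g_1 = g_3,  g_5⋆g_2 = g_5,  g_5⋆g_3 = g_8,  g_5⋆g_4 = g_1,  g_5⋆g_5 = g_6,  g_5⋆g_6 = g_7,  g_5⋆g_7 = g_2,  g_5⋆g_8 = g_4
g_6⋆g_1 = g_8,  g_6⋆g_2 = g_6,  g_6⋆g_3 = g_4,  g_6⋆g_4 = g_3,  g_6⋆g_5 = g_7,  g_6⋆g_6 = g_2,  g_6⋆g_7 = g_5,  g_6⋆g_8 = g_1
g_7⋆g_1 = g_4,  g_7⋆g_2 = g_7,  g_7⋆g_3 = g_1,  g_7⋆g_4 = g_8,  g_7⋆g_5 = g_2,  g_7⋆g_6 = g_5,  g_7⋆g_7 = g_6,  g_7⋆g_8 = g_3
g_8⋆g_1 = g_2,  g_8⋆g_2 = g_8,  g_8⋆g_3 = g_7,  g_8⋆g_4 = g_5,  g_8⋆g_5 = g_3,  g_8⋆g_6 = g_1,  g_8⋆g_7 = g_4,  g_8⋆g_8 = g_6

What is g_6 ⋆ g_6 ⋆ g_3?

g_3

g_6 ⋆ g_6 = g_2
g_2 ⋆ g_3 = g_3
(Structurally, G here is isomorphic to the quaternion group Q_8.)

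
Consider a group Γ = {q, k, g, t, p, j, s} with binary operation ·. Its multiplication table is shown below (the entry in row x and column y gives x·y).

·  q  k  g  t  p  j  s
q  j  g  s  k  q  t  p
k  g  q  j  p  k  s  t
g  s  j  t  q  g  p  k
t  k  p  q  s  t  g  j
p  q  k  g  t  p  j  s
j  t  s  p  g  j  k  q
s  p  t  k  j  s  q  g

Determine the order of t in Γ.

7

The identity element is p (its row matches the header).
t^1 = t
t^2 = t·t = s
t^3 = s·t = j
t^4 = j·t = g
t^5 = g·t = q
t^6 = q·t = k
t^7 = k·t = p
The first power of t equal to the identity is t^7, so ord(t) = 7.
(Structurally, Γ here is isomorphic to the cyclic group Z_7.)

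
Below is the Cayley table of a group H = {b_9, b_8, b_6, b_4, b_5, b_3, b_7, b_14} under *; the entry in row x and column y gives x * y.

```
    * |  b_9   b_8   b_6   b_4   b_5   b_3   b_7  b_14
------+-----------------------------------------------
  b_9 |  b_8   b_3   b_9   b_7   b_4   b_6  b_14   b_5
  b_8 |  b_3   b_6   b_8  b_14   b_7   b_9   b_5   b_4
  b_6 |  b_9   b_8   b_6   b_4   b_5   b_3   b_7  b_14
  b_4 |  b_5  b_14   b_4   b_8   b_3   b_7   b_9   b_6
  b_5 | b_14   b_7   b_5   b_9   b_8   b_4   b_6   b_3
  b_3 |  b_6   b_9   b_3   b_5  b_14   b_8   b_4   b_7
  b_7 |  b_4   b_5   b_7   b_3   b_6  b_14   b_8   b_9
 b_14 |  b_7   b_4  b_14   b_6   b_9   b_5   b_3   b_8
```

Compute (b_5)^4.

b_5^1 = b_5
b_5^2 = b_5 * b_5 = b_8
b_5^3 = b_8 * b_5 = b_7
b_5^4 = b_7 * b_5 = b_6

b_6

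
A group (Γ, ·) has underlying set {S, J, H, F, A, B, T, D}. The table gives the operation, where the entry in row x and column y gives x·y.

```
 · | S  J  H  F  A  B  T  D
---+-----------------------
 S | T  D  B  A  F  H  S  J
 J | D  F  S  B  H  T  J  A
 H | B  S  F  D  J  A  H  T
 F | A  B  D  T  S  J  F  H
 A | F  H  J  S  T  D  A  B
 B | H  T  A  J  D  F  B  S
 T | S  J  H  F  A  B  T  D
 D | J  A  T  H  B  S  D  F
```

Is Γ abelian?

Yes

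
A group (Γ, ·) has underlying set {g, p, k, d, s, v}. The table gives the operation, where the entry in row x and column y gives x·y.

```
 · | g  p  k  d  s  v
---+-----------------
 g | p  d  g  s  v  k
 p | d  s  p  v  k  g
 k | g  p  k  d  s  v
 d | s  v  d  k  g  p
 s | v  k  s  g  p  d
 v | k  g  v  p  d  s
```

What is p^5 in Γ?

s

p^1 = p
p^2 = p·p = s
p^3 = s·p = k
p^4 = k·p = p
p^5 = p·p = s
(Structurally, Γ here is isomorphic to the cyclic group Z_6.)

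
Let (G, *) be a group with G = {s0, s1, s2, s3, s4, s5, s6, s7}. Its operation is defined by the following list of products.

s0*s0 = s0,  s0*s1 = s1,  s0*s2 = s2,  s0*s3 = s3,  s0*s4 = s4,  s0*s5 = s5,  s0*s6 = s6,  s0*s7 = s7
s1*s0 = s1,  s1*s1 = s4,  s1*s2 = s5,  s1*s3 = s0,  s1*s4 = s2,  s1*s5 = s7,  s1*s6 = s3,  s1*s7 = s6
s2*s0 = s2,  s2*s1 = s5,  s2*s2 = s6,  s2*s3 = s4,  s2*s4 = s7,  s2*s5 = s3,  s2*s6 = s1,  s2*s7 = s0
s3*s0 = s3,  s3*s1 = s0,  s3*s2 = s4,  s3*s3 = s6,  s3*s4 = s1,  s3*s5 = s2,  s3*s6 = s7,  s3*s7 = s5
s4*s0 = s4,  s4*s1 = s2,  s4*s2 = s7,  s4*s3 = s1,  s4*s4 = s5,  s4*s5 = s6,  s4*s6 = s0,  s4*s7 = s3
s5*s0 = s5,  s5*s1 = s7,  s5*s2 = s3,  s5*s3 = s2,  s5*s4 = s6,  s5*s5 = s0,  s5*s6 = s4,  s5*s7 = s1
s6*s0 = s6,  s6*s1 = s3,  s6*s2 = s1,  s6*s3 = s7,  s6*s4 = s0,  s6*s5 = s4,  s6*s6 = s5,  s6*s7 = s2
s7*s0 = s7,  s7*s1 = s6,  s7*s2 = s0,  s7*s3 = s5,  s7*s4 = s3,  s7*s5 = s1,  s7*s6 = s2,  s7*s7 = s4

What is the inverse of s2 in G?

First locate the identity: row s0 matches the header, so s0 is the identity.
Scan row s2 for s0: s2*s7 = s0. Hence s2^(-1) = s7.
(Structurally, G here is isomorphic to the cyclic group Z_8.)

s7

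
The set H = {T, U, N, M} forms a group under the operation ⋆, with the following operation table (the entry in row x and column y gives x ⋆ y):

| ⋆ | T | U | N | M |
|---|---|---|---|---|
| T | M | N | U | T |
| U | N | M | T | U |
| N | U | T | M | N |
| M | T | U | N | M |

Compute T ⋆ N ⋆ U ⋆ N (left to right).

N

T ⋆ N = U
U ⋆ U = M
M ⋆ N = N
(Structurally, H here is isomorphic to the Klein four-group V_4.)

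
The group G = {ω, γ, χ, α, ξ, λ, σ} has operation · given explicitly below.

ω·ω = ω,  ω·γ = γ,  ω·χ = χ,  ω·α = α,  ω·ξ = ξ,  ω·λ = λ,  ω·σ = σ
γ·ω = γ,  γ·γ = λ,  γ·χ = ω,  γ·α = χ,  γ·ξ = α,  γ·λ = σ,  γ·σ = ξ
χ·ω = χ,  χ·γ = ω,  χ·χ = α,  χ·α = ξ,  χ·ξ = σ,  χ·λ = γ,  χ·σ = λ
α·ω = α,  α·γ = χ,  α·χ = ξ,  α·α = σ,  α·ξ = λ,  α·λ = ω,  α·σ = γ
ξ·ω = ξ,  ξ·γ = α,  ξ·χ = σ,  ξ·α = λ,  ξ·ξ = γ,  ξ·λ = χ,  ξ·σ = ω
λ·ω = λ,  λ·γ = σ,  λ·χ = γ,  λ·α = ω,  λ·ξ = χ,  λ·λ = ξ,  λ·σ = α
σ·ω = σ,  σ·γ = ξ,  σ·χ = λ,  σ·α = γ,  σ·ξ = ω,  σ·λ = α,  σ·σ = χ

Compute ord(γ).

7

The identity element is ω (its row matches the header).
γ^1 = γ
γ^2 = γ·γ = λ
γ^3 = λ·γ = σ
γ^4 = σ·γ = ξ
γ^5 = ξ·γ = α
γ^6 = α·γ = χ
γ^7 = χ·γ = ω
The first power of γ equal to the identity is γ^7, so ord(γ) = 7.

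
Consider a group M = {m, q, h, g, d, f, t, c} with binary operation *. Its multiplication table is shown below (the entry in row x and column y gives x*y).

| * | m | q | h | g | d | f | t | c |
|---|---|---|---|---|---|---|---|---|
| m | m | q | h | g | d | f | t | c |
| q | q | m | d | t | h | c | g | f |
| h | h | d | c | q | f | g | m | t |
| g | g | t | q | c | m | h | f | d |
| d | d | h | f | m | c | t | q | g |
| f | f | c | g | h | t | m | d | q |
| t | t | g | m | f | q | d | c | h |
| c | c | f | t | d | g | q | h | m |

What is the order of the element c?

2

The identity element is m (its row matches the header).
c^1 = c
c^2 = c*c = m
The first power of c equal to the identity is c^2, so ord(c) = 2.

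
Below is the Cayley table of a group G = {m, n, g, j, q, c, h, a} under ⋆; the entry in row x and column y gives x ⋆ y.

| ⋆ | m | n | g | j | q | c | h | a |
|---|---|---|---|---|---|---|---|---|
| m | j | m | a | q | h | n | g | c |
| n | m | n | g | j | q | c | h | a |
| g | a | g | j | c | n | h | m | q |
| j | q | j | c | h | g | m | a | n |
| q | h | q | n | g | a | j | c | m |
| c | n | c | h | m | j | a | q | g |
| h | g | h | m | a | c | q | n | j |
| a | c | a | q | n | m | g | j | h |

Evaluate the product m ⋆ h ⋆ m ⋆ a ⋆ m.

m ⋆ h = g
g ⋆ m = a
a ⋆ a = h
h ⋆ m = g

g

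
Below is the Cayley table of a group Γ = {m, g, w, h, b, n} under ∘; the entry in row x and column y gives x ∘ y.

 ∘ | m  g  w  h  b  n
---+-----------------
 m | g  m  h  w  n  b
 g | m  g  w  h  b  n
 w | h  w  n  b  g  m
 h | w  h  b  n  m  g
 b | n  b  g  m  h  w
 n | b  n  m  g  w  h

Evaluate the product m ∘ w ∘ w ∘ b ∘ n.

g

m ∘ w = h
h ∘ w = b
b ∘ b = h
h ∘ n = g
(Structurally, Γ here is isomorphic to the cyclic group Z_6.)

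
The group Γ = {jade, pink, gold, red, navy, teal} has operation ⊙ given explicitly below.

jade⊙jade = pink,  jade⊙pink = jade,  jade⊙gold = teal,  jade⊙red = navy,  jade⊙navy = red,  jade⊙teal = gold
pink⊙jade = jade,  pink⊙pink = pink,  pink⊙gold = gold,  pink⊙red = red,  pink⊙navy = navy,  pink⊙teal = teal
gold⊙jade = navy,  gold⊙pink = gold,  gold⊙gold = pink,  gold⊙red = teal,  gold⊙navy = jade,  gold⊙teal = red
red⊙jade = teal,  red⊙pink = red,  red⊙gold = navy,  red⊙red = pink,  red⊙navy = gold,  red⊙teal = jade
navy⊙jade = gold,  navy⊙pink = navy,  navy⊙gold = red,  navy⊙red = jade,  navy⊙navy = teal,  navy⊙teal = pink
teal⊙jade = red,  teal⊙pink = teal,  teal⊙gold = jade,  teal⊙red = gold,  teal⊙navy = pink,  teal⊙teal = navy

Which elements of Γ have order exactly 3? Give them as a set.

{navy, teal}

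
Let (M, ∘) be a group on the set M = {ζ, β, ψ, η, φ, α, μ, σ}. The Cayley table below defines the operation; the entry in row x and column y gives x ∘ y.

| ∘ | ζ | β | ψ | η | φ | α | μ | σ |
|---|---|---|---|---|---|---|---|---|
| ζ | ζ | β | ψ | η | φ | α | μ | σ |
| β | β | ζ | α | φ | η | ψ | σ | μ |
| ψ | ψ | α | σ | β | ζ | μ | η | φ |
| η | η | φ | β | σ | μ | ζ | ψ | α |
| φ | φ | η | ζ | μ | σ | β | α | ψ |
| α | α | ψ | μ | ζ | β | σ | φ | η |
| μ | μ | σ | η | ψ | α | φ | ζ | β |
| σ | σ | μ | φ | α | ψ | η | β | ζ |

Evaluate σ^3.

σ^1 = σ
σ^2 = σ ∘ σ = ζ
σ^3 = ζ ∘ σ = σ

σ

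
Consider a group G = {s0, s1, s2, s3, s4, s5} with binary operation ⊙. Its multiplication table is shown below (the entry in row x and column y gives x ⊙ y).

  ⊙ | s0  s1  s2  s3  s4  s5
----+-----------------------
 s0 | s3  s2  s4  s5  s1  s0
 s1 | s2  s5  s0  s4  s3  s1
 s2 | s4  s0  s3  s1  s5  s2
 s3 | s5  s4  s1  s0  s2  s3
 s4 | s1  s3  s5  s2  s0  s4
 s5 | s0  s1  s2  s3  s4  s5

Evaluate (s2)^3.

s1

s2^1 = s2
s2^2 = s2 ⊙ s2 = s3
s2^3 = s3 ⊙ s2 = s1
(Structurally, G here is isomorphic to the cyclic group Z_6.)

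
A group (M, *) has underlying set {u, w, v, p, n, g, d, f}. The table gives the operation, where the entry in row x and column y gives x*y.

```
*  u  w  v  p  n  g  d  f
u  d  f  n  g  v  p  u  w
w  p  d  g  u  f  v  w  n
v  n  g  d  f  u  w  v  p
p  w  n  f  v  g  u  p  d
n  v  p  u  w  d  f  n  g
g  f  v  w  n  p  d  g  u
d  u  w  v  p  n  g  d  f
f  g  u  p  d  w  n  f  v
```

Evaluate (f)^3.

f^1 = f
f^2 = f*f = v
f^3 = v*f = p

p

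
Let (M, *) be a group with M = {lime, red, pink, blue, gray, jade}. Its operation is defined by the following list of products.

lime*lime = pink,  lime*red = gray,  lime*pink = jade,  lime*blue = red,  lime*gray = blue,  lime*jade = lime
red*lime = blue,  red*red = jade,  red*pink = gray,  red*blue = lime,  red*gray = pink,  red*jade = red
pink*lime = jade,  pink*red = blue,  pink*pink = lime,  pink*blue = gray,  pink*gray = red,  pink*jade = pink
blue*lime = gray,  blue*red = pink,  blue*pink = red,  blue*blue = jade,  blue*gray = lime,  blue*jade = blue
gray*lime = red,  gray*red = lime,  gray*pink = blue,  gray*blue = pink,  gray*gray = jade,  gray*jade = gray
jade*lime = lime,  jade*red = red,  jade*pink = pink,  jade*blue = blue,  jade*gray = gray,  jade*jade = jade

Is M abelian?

lime * gray = blue but gray * lime = red.
Since lime and gray do not commute, M is not abelian.

No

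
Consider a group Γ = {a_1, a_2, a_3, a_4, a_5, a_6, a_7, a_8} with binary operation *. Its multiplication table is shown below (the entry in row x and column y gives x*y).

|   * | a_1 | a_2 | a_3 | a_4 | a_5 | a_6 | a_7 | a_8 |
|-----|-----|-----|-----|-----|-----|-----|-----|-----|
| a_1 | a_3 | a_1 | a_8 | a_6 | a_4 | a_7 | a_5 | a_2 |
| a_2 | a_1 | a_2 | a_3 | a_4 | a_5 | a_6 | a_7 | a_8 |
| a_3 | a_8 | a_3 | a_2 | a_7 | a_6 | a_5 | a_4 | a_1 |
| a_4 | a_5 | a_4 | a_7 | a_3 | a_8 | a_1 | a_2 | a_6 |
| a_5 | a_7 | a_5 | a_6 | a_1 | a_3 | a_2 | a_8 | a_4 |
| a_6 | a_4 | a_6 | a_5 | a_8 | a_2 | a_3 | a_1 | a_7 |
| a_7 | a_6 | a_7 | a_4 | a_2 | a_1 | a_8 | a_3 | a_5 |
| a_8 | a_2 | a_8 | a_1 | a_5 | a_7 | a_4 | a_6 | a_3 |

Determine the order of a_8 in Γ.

4

The identity element is a_2 (its row matches the header).
a_8^1 = a_8
a_8^2 = a_8*a_8 = a_3
a_8^3 = a_3*a_8 = a_1
a_8^4 = a_1*a_8 = a_2
The first power of a_8 equal to the identity is a_8^4, so ord(a_8) = 4.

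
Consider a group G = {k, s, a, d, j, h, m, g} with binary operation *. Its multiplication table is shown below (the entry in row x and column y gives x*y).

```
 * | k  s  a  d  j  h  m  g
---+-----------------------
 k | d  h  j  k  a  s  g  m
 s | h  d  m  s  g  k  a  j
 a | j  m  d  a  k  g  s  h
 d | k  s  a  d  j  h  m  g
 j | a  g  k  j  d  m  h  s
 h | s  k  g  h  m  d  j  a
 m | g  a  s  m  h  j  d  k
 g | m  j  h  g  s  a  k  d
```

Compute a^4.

d

a^1 = a
a^2 = a*a = d
a^3 = d*a = a
a^4 = a*a = d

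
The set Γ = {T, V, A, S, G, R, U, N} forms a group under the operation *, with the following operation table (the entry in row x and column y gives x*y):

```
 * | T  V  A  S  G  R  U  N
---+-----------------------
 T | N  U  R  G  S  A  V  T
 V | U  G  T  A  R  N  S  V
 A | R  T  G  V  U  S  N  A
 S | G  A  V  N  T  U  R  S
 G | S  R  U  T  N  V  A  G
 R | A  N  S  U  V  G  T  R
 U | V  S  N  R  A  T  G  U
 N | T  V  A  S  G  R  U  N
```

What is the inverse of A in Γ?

First locate the identity: row N matches the header, so N is the identity.
Scan row A for N: A*U = N. Hence A^(-1) = U.

U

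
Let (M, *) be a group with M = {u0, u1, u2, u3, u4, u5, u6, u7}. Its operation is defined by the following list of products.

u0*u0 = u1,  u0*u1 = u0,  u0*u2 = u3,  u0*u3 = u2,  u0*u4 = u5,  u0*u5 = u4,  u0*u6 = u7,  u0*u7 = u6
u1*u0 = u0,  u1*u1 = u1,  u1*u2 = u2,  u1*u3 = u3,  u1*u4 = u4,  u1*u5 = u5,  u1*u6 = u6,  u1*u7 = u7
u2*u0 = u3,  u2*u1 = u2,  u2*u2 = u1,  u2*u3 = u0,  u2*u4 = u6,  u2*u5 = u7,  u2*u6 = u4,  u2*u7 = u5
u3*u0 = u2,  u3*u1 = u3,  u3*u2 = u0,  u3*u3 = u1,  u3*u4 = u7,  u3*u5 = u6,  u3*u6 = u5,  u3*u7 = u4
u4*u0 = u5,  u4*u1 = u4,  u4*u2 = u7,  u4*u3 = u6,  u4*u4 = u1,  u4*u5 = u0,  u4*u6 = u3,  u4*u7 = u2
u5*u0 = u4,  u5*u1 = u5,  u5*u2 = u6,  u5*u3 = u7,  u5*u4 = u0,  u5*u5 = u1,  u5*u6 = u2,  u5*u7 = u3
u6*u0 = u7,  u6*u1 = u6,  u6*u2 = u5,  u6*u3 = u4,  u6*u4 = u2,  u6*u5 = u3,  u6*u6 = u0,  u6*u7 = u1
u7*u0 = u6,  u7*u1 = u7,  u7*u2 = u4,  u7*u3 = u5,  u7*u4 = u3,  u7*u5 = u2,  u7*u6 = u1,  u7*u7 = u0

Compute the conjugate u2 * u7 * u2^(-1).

u6

The identity is u1. In row u2, the entry u1 sits in column u2, so u2^(-1) = u2.
u2 * u7 = u5
u5 * u2 = u6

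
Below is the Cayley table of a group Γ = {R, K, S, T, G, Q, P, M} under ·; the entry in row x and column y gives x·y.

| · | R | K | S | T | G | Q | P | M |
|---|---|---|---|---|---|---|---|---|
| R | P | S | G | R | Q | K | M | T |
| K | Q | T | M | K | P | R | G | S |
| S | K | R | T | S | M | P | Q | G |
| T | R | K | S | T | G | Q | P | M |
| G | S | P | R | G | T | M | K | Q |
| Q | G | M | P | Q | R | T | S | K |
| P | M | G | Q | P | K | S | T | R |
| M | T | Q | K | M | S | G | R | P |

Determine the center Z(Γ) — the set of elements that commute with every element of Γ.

{P, T}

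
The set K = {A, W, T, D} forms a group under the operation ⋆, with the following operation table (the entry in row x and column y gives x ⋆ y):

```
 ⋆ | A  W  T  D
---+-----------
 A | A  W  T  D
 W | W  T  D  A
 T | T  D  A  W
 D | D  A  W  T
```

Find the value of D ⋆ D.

T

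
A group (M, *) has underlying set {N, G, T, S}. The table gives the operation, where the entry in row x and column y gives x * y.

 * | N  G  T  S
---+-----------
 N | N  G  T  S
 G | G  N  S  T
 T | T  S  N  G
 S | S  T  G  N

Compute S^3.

S

S^1 = S
S^2 = S * S = N
S^3 = N * S = S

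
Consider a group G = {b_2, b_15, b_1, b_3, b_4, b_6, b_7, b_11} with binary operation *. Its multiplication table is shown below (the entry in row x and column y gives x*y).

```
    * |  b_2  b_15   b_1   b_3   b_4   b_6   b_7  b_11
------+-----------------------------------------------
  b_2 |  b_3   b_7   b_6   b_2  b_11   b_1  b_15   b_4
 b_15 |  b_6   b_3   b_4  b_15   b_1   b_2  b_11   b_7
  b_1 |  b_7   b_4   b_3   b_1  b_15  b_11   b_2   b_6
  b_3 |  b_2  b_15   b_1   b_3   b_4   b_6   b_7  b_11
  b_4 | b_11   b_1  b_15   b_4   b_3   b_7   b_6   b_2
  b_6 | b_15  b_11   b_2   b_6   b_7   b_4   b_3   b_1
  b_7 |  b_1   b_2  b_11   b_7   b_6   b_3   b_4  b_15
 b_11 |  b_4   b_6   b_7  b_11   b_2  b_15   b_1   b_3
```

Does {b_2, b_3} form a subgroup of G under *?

Yes

{b_2, b_3} contains the identity b_3.
Checking products: every product of two elements of {b_2, b_3} (read from the table) lies in {b_2, b_3}, so the set is closed.
In a finite group, a nonempty closed subset is a subgroup. So {b_2, b_3} ≤ G.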